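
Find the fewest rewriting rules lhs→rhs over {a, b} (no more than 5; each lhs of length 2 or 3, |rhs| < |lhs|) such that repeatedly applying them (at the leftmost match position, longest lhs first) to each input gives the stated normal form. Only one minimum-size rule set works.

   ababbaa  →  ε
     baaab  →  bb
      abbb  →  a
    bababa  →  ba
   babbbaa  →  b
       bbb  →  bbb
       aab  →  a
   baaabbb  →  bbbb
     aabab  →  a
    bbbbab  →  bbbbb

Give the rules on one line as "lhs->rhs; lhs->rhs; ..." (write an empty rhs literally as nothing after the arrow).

  | ababbaa => aabbaa => abbaa => abaa => aaa => ε
  | baaab => bb
  | abbb => abb => ab => a
  | bababa => baaba => baba => baa => ba

aa->a; aaa->; ab->a; bba->bb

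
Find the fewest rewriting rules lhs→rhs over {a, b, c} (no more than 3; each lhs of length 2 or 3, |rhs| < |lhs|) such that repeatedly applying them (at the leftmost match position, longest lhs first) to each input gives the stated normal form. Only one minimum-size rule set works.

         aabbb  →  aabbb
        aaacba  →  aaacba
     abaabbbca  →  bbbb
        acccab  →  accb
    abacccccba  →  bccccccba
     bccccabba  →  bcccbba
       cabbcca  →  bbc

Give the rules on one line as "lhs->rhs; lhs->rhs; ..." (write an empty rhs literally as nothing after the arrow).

  | aabbb
  | aaacba
  | abaabbbca => bcabbbca => bbbbca => bbbb
  | acccab => accb

aba->bc; ca->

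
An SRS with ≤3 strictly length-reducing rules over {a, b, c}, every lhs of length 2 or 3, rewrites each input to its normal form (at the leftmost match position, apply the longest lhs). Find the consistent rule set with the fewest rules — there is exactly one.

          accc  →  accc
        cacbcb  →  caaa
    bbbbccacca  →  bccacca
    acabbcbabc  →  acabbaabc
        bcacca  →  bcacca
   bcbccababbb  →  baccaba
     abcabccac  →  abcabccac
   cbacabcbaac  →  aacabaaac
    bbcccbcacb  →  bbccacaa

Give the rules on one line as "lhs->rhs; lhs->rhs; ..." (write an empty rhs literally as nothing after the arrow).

  | accc
  | cacbcb => caacb => caaa
  | bbbbccacca => bccacca
  | acabbcbabc => acabbaabc

bbb->; cb->a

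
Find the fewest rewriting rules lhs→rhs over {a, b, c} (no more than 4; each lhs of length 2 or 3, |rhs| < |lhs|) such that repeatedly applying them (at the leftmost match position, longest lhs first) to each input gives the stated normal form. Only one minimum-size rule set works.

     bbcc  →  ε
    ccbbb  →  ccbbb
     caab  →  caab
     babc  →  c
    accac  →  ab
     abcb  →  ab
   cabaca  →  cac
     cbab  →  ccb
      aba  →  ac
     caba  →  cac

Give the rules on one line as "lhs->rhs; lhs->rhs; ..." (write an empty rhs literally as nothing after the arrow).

  | bbcc => bc => ε
  | ccbbb
  | caab
  | babc => cbc => c

acc->ab; ba->c; bc->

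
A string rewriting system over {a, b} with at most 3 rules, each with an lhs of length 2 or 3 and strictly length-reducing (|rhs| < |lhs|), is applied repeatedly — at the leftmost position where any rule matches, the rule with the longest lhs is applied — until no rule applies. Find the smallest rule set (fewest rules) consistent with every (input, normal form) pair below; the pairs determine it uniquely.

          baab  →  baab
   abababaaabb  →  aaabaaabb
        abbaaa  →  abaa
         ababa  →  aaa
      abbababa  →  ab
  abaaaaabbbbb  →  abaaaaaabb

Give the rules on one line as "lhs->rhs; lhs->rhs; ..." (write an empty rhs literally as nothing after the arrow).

bab->a; bba->b; bbb->a

  | baab
  | abababaaabb => aaabaaabb
  | abbaaa => abaa
  | ababa => aaa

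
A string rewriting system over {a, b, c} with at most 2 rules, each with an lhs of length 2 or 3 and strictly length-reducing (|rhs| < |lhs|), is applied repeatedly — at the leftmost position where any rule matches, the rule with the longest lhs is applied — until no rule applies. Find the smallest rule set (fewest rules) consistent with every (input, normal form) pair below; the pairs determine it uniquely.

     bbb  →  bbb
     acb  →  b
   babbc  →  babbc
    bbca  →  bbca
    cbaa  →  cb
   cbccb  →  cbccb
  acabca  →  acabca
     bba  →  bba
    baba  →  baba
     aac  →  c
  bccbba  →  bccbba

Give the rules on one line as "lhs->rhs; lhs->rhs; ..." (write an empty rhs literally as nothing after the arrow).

aa->; acb->b

  | bbb
  | acb => b
  | babbc
  | bbca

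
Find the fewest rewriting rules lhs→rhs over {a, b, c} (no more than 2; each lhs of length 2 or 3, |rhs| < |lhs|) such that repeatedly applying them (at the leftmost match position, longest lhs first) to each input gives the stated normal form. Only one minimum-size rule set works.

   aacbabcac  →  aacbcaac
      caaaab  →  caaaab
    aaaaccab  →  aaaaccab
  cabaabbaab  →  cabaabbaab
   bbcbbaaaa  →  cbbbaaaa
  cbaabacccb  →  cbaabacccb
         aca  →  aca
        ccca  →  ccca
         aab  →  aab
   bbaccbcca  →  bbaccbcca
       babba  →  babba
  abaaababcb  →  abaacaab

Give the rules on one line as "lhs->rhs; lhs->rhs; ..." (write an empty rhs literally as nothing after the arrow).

  | aacbabcac => aacbcaac
  | caaaab
  | aaaaccab
  | cabaabbaab

abc->ca; bbc->cb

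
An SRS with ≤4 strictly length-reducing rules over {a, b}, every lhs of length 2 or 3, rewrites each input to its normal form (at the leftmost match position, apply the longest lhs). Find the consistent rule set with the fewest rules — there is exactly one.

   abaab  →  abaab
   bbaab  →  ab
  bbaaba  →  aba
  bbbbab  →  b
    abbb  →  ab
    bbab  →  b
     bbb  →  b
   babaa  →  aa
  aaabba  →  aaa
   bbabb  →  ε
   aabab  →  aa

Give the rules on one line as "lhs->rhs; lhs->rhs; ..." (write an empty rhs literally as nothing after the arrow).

  | abaab
  | bbaab => ab
  | bbaaba => aba
  | bbbbab => bbab => b

bab->; bb->; bba->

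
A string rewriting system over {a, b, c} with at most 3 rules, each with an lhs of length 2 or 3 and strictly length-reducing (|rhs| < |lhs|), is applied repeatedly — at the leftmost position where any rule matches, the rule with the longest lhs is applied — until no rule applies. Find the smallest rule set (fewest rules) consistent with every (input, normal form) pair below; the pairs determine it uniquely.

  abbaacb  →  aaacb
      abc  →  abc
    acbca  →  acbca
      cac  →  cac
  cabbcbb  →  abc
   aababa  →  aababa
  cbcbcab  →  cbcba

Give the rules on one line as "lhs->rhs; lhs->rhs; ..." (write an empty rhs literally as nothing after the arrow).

bb->; cab->a

  | abbaacb => aaacb
  | abc
  | acbca
  | cac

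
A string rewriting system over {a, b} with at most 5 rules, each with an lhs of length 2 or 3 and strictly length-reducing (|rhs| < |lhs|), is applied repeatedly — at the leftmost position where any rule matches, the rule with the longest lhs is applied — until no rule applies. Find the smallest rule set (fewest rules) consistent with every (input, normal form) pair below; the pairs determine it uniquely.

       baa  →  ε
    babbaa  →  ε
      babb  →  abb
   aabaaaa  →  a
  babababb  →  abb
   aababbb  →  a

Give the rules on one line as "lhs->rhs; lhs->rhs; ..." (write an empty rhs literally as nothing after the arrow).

  | baa => aa => ε
  | babbaa => abbaa => abaa => aaa => ε
  | babb => abb
  | aabaaaa => baaaa => aaaa => a

aa->; aaa->; ba->a; bbb->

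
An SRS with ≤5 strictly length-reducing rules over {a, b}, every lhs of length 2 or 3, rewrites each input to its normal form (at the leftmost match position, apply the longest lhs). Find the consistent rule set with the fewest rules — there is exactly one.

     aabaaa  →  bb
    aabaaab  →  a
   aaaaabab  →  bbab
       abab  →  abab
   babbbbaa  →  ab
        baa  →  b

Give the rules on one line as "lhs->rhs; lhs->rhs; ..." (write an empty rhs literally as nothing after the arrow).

aa->; aaa->b; abb->b; bbb->a

  | aabaaa => baaa => bb
  | aabaaab => baaab => bbb => a
  | aaaaabab => baabab => bbab
  | abab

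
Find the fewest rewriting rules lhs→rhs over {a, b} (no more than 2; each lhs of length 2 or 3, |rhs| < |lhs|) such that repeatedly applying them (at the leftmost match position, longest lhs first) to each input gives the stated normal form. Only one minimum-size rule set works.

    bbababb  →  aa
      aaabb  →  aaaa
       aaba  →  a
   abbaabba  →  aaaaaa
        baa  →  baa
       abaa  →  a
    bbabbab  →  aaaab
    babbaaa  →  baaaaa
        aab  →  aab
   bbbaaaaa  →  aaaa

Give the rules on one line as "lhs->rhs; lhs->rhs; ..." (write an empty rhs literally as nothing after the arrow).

aba->; bb->a

  | bbababb => aababb => abb => aa
  | aaabb => aaaa
  | aaba => a
  | abbaabba => aaaabba => aaaaaa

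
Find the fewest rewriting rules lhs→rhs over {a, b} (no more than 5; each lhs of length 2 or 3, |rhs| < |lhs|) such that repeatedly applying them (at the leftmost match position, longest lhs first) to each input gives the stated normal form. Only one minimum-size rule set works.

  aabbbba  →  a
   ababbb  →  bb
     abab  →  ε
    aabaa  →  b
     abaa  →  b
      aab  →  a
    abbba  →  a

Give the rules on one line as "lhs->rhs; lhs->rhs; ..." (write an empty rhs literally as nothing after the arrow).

ab->; aba->ba; ba->a; baa->b

  | aabbbba => abbba => bba => ba => a
  | ababbb => babbb => abbb => bb
  | abab => bab => ab => ε
  | aabaa => abaa => baa => b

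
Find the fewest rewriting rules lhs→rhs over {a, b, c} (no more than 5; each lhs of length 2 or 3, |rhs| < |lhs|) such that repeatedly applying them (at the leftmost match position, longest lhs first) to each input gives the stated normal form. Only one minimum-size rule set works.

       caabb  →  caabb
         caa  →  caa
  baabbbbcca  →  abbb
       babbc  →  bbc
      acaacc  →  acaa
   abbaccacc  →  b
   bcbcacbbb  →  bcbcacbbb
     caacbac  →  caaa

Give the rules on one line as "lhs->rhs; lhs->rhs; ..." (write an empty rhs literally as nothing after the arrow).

  | caabb
  | caa
  | baabbbbcca => abbbbcca => abbbba => abbb
  | babbc => bbc

aba->b; ba->; cba->ac; cc->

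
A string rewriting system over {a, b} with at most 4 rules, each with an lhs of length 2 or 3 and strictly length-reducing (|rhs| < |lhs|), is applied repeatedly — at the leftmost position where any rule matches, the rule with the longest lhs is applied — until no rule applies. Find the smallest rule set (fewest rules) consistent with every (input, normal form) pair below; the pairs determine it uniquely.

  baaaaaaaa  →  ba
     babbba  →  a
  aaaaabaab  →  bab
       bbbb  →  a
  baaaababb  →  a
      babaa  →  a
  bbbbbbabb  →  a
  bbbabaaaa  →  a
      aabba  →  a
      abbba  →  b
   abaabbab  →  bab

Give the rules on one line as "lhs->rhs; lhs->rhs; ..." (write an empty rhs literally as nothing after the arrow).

  | baaaaaaaa => baaaaaaa => baaaaaa => baaaaa => baaaa => baaa => baa => ba
  | babbba => baaba => baba => bb => a
  | aaaaabaab => aaaabaab => aaabaab => aabaab => abaab => bab
  | bbbb => abb => aa => a

aa->a; aba->b; bb->a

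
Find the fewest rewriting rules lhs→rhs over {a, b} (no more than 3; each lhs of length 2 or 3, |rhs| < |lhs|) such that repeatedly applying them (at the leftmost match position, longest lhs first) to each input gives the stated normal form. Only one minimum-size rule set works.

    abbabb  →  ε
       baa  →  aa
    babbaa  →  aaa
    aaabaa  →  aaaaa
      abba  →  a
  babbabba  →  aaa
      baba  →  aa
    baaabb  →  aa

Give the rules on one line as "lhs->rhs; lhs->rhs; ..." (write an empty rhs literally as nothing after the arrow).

abb->; ba->a; bab->a

  | abbabb => abb => ε
  | baa => aa
  | babbaa => abaa => aaa
  | aaabaa => aaaaa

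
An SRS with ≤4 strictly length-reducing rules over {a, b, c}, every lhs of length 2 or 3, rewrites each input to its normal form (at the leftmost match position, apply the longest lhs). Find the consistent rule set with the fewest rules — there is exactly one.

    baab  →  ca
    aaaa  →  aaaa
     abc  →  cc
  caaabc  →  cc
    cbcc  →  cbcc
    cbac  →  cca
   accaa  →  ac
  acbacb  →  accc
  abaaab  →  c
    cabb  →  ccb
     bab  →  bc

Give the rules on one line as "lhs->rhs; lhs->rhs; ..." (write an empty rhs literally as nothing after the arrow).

ab->c; bac->ca; caa->

  | baab => bac => ca
  | aaaa
  | abc => cc
  | caaabc => abc => cc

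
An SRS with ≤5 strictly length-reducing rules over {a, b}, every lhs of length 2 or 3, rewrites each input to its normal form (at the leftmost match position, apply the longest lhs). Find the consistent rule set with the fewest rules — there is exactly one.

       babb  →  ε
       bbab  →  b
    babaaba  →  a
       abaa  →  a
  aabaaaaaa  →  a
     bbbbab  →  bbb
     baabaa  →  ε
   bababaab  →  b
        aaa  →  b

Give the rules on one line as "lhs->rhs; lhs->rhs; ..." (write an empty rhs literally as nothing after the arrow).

  | babb => bab => ba => ε
  | bbab => bba => b
  | babaaba => baaaba => aba => a
  | abaa => a

aaa->b; ba->; baa->; bab->ba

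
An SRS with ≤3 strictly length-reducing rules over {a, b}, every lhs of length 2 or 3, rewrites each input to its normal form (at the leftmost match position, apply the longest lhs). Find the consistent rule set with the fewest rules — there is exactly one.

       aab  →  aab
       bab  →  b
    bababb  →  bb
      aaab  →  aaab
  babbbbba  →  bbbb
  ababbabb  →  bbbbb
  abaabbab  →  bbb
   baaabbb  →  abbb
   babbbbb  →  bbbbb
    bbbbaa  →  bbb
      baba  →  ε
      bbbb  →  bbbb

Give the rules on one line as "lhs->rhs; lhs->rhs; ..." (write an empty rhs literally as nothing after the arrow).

  | aab
  | bab => b
  | bababb => babb => bb
  | aaab

aba->bb; ba->; baa->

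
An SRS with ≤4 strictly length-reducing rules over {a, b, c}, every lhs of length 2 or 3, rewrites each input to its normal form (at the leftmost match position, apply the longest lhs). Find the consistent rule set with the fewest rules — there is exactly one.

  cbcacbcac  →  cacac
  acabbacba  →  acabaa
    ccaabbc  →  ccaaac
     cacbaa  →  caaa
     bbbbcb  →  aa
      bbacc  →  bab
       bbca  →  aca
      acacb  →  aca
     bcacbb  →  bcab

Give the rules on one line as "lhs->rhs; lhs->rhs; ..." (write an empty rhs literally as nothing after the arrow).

acc->ab; bb->a; bba->ba; cb->

  | cbcacbcac => cacbcac => cacac
  | acabbacba => acabacba => acabaa
  | ccaabbc => ccaaac
  | cacbaa => caaa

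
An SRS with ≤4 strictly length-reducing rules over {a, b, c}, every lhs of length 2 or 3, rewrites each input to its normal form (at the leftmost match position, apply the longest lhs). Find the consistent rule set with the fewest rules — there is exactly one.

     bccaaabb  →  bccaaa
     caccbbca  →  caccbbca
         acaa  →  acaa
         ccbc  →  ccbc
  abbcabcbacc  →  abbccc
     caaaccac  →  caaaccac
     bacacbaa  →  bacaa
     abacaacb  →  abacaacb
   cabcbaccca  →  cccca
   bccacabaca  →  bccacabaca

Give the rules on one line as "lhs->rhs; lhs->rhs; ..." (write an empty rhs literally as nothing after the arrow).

  | bccaaabb => bccaaab => bccaaa
  | caccbbca
  | acaa
  | ccbc

aab->aa; abc->c; cba->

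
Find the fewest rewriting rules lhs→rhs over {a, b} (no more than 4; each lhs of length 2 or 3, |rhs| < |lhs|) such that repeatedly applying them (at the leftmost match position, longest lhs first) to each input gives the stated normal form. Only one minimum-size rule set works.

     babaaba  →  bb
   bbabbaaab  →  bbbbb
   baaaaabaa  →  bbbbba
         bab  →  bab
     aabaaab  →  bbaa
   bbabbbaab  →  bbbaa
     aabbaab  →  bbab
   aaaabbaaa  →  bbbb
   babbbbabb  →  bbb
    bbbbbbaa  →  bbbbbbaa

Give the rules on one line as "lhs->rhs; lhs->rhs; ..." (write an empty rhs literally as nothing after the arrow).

aaa->bb; aab->aa; abb->

  | babaaba => babaaa => babbb => bb
  | bbabbaaab => bbaaab => bbbbb
  | baaaaabaa => bbbaabaa => bbbaaaa => bbbbba
  | bab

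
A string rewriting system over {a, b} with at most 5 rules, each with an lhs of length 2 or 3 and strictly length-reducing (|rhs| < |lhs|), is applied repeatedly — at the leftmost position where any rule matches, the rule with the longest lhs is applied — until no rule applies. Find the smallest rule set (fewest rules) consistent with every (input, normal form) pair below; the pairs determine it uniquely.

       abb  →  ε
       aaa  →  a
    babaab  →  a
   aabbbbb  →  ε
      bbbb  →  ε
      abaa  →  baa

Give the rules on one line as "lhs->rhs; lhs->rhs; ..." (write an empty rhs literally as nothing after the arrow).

  | abb => bb => ε
  | aaa => a
  | babaab => bbaab => aab => a
  | aabbbbb => abbbb => bbbb => bb => ε

aaa->a; aab->a; ab->b; bb->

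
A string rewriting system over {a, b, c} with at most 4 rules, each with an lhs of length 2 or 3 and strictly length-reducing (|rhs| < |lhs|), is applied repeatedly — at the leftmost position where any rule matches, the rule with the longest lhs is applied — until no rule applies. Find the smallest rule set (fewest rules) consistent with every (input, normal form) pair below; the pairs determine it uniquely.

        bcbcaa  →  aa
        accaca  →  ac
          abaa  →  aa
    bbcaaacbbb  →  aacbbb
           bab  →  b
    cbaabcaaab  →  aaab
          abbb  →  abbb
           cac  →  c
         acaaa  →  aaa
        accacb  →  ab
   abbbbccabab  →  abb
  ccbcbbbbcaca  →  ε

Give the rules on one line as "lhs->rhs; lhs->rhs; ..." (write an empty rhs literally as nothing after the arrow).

  | bcbcaa => bcaa => aa
  | accaca => acca => ac
  | abaa => aa
  | bbcaaacbbb => baaacbbb => aacbbb

ba->; bc->; ca->; ccb->b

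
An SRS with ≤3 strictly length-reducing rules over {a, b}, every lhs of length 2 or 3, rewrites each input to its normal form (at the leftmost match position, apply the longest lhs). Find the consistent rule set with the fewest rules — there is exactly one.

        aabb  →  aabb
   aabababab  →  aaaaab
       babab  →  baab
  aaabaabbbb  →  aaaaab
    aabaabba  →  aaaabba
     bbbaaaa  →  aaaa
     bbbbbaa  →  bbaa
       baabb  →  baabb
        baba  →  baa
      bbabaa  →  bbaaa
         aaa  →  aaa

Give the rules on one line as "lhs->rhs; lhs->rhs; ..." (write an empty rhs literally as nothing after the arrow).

  | aabb
  | aabababab => aaababab => aaaabab => aaaaab
  | babab => baab
  | aaabaabbbb => aaaaabbbb => aaaaab

aba->aa; bbb->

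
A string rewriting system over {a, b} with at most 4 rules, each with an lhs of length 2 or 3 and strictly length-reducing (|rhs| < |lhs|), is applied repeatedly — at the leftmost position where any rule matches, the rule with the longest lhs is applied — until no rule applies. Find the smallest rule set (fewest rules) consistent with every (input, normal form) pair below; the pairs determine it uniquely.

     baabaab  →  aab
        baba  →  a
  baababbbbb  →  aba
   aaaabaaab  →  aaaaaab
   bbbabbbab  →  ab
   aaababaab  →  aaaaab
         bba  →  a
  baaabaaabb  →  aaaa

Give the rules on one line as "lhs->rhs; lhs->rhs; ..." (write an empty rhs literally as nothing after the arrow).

  | baabaab => abaab => aab
  | baba => baa => a
  | baababbbbb => ababbbbb => ababbbb => ababbb => ababb => abab => aba
  | aaaabaaab => aaaaaab

baa->a; bab->ba; bb->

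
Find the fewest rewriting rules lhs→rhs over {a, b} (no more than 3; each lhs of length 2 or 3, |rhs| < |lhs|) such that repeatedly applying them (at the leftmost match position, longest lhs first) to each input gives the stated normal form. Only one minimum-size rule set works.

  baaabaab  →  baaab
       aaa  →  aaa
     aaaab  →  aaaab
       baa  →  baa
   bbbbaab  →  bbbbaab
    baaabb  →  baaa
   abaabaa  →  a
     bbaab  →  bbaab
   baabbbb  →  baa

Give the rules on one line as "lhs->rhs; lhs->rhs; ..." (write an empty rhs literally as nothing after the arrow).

aba->; abb->a

  | baaabaab => baaab
  | aaa
  | aaaab
  | baa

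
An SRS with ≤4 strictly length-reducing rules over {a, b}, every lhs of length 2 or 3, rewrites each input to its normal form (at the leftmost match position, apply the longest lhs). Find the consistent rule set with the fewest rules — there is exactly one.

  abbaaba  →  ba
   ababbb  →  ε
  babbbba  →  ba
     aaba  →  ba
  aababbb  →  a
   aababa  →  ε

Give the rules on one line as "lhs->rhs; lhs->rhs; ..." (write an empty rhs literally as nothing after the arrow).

  | abbaaba => aaaaba => aaba => ba
  | ababbb => abbbb => abb => aa => ε
  | babbbba => bbbbba => bbba => ba
  | aaba => ba

aa->; bab->bb; bb->a; bbb->b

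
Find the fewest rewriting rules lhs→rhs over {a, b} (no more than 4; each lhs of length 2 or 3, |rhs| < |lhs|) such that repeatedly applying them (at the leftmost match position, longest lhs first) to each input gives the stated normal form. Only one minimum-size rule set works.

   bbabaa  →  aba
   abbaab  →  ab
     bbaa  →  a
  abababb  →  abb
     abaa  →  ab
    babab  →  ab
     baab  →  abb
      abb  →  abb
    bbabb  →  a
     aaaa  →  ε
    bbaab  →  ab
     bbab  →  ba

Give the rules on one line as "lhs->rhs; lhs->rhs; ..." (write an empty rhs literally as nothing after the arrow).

aa->; aab->ab; baa->ab; bab->a

  | bbabaa => baaa => aba
  | abbaab => ababb => aab => ab
  | bbaa => bab => a
  | abababb => aaabb => abb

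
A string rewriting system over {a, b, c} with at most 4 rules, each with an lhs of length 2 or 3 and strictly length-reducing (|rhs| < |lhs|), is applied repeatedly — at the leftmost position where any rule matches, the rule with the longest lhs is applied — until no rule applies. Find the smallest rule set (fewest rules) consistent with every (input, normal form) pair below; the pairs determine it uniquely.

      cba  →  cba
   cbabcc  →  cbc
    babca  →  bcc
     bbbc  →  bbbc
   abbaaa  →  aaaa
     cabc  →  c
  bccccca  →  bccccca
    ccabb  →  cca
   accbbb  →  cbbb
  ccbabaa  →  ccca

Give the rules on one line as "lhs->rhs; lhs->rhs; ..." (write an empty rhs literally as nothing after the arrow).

  | cba
  | cbabcc => cbacc => cbc
  | babca => baca => bcc
  | bbbc

ab->a; ac->; aca->cc; baa->c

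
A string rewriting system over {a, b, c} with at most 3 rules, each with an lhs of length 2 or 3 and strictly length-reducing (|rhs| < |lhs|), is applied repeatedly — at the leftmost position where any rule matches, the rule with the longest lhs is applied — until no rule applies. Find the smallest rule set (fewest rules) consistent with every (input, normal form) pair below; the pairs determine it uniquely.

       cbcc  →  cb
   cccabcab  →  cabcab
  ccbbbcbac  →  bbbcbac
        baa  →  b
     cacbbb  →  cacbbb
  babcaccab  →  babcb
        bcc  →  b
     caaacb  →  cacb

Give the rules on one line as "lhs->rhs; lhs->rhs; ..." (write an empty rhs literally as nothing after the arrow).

aa->; cc->

  | cbcc => cb
  | cccabcab => cabcab
  | ccbbbcbac => bbbcbac
  | baa => b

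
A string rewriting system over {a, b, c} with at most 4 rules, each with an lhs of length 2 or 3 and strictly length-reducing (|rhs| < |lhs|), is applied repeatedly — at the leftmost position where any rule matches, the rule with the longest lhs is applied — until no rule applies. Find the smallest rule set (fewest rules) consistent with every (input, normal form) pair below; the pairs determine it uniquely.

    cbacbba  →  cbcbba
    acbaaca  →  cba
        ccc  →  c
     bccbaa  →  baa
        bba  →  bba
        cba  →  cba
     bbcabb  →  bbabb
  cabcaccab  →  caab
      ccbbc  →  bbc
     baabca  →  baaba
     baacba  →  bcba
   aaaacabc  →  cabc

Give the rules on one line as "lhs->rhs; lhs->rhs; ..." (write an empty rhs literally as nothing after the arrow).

  | cbacbba => cbcbba
  | acbaaca => cbaaca => cbaca => cbca => cba
  | ccc => c
  | bccbaa => baa

ac->c; bca->ba; bcc->; cc->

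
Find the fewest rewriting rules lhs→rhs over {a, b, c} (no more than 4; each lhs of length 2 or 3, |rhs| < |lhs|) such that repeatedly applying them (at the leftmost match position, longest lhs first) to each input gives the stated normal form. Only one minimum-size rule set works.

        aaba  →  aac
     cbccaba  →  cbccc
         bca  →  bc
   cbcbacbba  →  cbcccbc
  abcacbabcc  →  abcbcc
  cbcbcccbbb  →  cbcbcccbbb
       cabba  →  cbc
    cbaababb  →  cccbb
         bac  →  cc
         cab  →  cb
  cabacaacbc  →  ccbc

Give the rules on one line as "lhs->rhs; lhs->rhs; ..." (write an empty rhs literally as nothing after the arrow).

ba->c; ca->c; cac->

  | aaba => aac
  | cbccaba => cbccba => cbccc
  | bca => bc
  | cbcbacbba => cbcccbba => cbcccbc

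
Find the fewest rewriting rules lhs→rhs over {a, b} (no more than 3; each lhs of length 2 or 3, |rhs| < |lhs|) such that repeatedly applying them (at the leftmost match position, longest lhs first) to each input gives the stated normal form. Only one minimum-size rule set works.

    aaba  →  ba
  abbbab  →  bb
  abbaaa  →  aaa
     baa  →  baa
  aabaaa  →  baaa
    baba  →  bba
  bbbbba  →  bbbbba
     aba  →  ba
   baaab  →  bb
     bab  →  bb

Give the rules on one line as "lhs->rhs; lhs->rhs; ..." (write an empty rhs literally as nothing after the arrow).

ab->b; abb->

  | aaba => aba => ba
  | abbbab => bab => bb
  | abbaaa => aaa
  | baa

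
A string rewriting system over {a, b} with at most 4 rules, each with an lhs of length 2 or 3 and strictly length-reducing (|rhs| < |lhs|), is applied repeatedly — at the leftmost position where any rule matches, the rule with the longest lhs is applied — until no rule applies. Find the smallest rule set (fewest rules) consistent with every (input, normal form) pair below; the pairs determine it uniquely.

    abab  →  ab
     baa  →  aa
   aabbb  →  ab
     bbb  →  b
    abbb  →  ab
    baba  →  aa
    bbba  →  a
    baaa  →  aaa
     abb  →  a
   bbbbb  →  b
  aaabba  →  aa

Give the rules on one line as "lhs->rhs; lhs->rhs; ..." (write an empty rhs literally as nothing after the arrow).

aab->ab; ba->a; bb->

  | abab => aab => ab
  | baa => aa
  | aabbb => abbb => ab
  | bbb => b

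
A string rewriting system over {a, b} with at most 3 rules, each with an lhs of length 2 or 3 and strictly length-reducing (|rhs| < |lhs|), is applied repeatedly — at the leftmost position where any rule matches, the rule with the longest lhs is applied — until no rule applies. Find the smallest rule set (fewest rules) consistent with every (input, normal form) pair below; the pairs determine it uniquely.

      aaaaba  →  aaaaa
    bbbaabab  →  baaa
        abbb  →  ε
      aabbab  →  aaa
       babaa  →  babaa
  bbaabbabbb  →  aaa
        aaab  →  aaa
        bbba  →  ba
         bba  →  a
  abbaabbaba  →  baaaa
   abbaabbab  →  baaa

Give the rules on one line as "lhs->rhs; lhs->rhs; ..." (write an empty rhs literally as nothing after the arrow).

  | aaaaba => aaaaa
  | bbbaabab => baabab => baaab => baaa
  | abbb => bb => ε
  | aabbab => aabab => aaab => aaa

aab->aa; abb->b; bb->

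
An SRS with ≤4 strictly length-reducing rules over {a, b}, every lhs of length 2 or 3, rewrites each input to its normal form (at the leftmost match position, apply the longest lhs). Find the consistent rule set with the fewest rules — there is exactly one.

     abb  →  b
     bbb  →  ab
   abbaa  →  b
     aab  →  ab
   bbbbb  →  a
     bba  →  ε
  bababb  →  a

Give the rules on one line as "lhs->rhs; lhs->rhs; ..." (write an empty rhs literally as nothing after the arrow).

aa->; aab->ab; abb->b; bb->a

  | abb => b
  | bbb => ab
  | abbaa => baa => b
  | aab => ab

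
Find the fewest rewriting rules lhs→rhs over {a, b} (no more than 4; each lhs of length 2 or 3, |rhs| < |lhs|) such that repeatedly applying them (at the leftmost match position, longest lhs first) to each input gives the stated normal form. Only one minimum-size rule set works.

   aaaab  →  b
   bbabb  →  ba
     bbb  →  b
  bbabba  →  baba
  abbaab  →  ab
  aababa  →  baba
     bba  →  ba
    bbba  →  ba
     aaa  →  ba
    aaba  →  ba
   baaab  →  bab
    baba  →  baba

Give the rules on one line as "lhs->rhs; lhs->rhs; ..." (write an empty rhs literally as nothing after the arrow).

  | aaaab => baab => bbb => b
  | bbabb => babb => ba
  | bbb => b
  | bbabba => babba => baba

aa->b; bb->; bba->ba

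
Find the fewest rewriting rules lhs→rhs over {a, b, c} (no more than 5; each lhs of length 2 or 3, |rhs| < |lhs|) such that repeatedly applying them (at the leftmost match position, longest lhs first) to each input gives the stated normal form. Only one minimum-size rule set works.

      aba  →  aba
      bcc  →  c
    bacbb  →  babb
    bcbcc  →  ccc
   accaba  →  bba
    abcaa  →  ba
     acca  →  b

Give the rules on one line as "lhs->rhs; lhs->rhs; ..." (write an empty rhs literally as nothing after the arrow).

aa->b; ac->a; bc->; bcb->c

  | aba
  | bcc => c
  | bacbb => babb
  | bcbcc => ccc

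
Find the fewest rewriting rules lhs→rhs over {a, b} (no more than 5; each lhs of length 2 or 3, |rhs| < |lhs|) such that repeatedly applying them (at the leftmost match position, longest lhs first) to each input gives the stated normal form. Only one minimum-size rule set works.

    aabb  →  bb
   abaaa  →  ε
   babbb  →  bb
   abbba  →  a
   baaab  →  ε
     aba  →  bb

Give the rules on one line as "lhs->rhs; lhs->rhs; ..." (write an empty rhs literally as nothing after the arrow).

aa->; ab->; aba->bb; ba->a

  | aabb => bb
  | abaaa => bbaa => baa => aa => ε
  | babbb => abbb => bb
  | abbba => bba => ba => a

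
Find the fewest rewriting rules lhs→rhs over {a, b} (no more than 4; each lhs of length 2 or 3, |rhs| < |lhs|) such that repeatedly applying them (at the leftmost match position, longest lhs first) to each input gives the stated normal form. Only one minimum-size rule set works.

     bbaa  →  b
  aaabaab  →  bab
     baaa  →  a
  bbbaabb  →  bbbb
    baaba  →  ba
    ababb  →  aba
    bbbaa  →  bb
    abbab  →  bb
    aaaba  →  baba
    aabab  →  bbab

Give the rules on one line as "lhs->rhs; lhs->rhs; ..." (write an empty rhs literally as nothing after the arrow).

  | bbaa => b
  | aaabaab => babaab => bab
  | baaa => a
  | bbbaabb => bbbb

aa->b; abb->a; baa->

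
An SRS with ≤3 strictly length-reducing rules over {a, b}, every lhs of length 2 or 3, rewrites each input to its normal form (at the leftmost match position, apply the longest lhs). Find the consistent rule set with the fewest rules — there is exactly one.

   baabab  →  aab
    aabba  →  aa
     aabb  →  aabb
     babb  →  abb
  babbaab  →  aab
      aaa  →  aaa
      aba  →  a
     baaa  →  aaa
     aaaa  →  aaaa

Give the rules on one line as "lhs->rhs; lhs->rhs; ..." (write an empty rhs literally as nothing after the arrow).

aba->a; ba->a

  | baabab => aabab => aab
  | aabba => aaba => aa
  | aabb
  | babb => abb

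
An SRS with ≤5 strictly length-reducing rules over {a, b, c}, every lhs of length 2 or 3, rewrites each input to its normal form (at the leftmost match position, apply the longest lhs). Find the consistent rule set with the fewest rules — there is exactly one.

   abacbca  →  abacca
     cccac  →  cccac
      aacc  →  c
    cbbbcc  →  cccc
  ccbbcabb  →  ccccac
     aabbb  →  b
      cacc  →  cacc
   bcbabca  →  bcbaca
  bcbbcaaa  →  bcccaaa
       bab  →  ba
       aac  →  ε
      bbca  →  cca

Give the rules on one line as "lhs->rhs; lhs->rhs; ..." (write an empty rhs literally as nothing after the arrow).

aac->; bab->ba; bb->c; cbc->cc

  | abacbca => abacca
  | cccac
  | aacc => c
  | cbbbcc => ccbcc => cccc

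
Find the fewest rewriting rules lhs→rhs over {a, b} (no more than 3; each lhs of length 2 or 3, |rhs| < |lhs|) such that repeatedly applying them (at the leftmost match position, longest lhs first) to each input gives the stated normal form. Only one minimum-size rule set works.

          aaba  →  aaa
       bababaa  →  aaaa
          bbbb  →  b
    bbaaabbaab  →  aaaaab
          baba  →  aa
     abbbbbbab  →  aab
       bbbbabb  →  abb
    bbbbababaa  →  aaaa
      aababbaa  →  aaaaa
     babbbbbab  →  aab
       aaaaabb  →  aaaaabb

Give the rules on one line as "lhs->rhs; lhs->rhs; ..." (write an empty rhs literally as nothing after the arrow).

  | aaba => aaa
  | bababaa => ababaa => aabaa => aaaa
  | bbbb => b
  | bbaaabbaab => baaabbaab => aaabbaab => aaabaab => aaaaab

ba->a; bbb->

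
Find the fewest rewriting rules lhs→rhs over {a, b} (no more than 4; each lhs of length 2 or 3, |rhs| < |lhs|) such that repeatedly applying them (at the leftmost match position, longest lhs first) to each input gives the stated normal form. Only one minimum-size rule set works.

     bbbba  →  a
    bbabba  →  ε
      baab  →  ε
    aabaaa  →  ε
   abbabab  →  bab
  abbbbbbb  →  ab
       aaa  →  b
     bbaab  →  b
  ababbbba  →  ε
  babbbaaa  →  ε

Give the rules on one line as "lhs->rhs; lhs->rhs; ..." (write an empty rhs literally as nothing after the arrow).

aa->; aaa->b; aba->a; bb->

  | bbbba => bba => a
  | bbabba => abba => aa => ε
  | baab => bb => ε
  | aabaaa => baaa => bb => ε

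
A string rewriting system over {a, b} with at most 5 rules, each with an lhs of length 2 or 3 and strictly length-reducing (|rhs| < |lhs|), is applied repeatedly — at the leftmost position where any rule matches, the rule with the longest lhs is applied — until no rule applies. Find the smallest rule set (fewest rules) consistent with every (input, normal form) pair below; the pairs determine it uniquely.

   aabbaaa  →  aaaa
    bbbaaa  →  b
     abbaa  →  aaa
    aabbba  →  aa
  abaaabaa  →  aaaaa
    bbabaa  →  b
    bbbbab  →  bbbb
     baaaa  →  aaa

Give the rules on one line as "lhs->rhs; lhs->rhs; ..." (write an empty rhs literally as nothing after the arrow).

  | aabbaaa => abaaa => aaaa
  | bbbaaa => bbaba => bba => b
  | abbaa => abaa => aaa
  | aabbba => abba => aba => aa

aab->a; ab->a; ba->; baa->ab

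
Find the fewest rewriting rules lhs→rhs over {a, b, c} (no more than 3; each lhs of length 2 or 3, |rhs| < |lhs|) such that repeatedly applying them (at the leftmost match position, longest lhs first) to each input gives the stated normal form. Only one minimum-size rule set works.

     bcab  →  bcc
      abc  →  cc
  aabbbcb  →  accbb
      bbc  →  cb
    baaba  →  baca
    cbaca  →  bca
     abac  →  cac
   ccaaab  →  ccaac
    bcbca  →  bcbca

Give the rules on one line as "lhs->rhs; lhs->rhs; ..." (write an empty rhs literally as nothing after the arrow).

  | bcab => bcc
  | abc => cc
  | aabbbcb => acbbcb => accbb
  | bbc => cb

ab->c; bbc->cb; cba->b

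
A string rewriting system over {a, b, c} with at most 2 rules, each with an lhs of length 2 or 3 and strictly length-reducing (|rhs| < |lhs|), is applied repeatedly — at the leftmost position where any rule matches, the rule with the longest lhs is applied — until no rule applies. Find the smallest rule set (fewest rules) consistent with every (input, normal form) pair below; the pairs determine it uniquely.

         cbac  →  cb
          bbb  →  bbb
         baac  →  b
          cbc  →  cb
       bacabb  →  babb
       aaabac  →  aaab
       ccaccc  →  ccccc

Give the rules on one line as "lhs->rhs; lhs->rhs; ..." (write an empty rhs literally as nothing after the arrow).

ac->c; bc->b

  | cbac => cbc => cb
  | bbb
  | baac => bac => bc => b
  | cbc => cb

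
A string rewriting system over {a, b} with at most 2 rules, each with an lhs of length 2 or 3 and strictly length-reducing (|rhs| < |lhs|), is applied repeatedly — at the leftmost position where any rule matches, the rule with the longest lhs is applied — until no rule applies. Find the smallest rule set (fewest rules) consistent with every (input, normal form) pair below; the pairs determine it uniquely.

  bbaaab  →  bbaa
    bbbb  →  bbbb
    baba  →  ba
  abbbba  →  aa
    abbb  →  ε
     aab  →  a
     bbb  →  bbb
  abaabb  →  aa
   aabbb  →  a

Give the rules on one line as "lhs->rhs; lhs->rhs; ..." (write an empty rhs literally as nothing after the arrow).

  | bbaaab => bbaa
  | bbbb
  | baba => ba
  | abbbba => abba => aa

ab->; abb->a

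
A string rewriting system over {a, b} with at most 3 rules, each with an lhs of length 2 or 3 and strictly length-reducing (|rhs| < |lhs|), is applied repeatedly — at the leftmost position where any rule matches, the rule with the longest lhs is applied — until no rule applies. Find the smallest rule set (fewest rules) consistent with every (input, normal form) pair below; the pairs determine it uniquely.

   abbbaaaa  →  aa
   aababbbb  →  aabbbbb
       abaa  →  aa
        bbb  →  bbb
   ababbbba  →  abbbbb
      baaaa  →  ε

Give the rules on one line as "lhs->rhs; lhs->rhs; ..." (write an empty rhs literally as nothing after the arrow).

  | abbbaaaa => abbaaa => abaa => aa
  | aababbbb => aabbbbb
  | abaa => aa
  | bbb

aaa->; ba->b; baa->a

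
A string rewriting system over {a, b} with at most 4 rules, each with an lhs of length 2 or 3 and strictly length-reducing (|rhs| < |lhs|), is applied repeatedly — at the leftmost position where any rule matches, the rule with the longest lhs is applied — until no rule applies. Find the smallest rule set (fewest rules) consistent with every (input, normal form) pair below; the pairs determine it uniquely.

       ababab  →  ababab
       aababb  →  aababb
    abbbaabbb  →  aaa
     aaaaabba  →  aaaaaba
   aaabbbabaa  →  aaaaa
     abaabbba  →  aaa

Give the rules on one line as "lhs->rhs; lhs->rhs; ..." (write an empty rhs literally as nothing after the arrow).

  | ababab
  | aababb
  | abbbaabbb => aaabbb => aaa
  | aaaaabba => aaaaaba

baa->a; bba->ba; bbb->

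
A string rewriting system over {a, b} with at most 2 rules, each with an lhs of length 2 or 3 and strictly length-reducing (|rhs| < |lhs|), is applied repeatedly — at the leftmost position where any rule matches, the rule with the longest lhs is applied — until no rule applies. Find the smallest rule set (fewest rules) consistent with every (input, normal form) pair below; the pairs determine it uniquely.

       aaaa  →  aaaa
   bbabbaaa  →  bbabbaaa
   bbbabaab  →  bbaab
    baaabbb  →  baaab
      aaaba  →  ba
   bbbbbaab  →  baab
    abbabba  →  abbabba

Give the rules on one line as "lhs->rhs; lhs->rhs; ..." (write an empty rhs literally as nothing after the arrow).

  | aaaa
  | bbabbaaa
  | bbbabaab => babaab => bbaab
  | baaabbb => baaab

aba->ba; bbb->b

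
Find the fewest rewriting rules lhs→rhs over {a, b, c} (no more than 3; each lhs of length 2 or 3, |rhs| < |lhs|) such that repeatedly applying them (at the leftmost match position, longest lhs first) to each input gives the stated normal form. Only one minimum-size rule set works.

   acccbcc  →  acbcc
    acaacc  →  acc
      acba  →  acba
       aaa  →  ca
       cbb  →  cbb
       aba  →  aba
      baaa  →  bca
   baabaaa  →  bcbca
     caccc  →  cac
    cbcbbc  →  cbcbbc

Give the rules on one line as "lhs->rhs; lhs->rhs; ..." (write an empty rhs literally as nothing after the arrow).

  | acccbcc => acbcc
  | acaacc => acccc => acc
  | acba
  | aaa => ca

aa->c; ccc->c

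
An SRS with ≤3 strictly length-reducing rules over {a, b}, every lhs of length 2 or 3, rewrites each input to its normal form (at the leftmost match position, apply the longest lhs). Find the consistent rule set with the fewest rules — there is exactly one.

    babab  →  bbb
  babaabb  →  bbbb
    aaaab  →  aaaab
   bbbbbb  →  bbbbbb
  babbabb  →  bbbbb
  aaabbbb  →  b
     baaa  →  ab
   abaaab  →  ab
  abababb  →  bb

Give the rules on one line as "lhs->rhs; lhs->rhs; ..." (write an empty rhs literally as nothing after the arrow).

  | babab => bbab => bbb
  | babaabb => bbaabb => babbb => bbbb
  | aaaab
  | bbbbbb

abb->ba; ba->b; baa->ab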